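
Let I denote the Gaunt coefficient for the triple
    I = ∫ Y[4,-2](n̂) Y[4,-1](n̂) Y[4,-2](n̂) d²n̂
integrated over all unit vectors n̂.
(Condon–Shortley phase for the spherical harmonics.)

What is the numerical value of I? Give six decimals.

0.000000

Σmᵢ = -5 ≠ 0, so the φ-integral vanishes; I = 0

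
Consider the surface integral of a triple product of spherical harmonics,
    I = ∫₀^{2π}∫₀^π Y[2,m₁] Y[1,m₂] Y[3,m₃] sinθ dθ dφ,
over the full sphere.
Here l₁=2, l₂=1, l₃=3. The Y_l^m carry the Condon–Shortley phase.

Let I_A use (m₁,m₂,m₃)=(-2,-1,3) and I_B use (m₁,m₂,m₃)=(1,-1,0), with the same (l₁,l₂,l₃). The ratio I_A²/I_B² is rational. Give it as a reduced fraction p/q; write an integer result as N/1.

5/1

Shared (l₁,l₂,l₃)=(2,1,3): N and (l;000)² cancel in I_A²/I_B².
A: Δ = 0!·4!·2!/7! = 1/105; Racah Σ t=0..0: t=0:+1/48 = 1/48; ⇒ 3j(2 1 3; -2 -1 3)² = 1/7, sgn +1
B: Δ = 0!·4!·2!/7! = 1/105; Racah Σ t=0..0: t=0:+1/12 = 1/12; ⇒ 3j(2 1 3; 1 -1 0)² = 1/35, sgn -1
I_A²/I_B² = (1/7)/(1/35) = 5/1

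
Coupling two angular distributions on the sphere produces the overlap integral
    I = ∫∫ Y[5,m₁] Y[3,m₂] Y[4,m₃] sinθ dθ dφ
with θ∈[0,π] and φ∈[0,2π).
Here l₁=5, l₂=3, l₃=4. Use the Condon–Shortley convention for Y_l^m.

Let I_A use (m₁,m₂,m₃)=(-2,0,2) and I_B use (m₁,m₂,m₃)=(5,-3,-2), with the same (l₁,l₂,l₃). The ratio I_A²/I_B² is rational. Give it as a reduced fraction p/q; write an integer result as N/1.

2/75

Shared (l₁,l₂,l₃)=(5,3,4): N and (l;000)² cancel in I_A²/I_B².
A: Δ = 4!·6!·2!/13! = 1/180180; Racah Σ t=1..3: t=1:−1/8640 t=2:+1/480 t=3:−1/576 = 1/4320; ⇒ 3j(5 3 4; -2 0 2)² = 1/2145, sgn +1
B: Δ = 4!·6!·2!/13! = 1/180180; Racah Σ t=0..0: t=0:+1/34560 = 1/34560; ⇒ 3j(5 3 4; 5 -3 -2)² = 5/286, sgn +1
I_A²/I_B² = (1/2145)/(5/286) = 2/75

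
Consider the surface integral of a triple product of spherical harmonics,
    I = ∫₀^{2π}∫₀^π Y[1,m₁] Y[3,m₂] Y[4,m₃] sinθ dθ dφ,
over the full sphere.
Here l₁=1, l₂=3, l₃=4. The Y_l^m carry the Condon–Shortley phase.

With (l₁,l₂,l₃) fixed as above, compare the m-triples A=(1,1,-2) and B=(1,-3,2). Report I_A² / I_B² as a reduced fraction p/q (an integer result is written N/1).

Same 1,3,4: normalisation and zero-m 3j drop out of the ratio.
A: Δ: 0! 2! 6! / 9! → 1/252; sum: t=0:+1/96 = 1/96; 3j²(1 3 4; 1 1 -2) = Δ·Π!·Σ² = 5/84  (sign +1)
B: Δ: 0! 2! 6! / 9! → 1/252; sum: t=0:+1/1440 = 1/1440; 3j²(1 3 4; 1 -3 2) = Δ·Π!·Σ² = 1/252  (sign +1)
I_A²/I_B² = (5/84)/(1/252) = 15/1

15/1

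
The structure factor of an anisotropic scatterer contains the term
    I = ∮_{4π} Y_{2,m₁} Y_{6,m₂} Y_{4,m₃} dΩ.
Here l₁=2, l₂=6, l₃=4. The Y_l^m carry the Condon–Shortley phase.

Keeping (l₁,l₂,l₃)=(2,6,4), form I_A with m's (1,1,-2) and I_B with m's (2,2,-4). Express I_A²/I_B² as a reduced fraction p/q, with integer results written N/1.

70/1

Same 2,6,4: normalisation and zero-m 3j drop out of the ratio.
A: Δ: 4! 0! 8! / 13! → 1/6435; sum: t=1:−1/8640 = -1/8640; 3j²(2 6 4; 1 1 -2) = Δ·Π!·Σ² = 14/1287  (sign -1)
B: Δ: 4! 0! 8! / 13! → 1/6435; sum: t=0:+1/967680 = 1/967680; 3j²(2 6 4; 2 2 -4) = Δ·Π!·Σ² = 1/6435  (sign +1)
I_A²/I_B² = (14/1287)/(1/6435) = 70/1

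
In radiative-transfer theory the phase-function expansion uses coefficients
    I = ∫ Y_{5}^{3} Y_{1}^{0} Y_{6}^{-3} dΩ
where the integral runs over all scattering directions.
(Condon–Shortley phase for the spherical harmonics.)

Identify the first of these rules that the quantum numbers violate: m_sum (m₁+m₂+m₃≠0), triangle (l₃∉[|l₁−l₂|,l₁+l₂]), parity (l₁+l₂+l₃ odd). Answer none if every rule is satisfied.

none

azimuthal sum: 3 + 0 − 3 = 0  ✓
4 ≤ 6 ≤ 6 (triangle on l)  ✓
L = 5 + 1 + 6 = 12 (even)  ✓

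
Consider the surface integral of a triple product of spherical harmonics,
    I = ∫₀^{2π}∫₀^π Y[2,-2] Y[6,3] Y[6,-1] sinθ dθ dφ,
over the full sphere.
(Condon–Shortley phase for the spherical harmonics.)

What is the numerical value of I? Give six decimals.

Rules hold: Σm=0, L=14 even, 4≤6≤8.
N = 5·13·13 = 845
Δ = 2!·2!·10!/15! = 1/90090
Racah Σ t=0..2: t=0:+1/69120 t=1:−1/14400 t=2:+1/69120 = -7/172800
⇒ 3j(2 6 6; 0 0 0)² = 14/715, sgn -1
Racah Σ t=2..2: t=2:+1/120960 = 1/120960
⇒ 3j(2 6 6; -2 3 -1)² = 24/1001, sgn -1
4πI² = N·(3j₀)²·(3jₘ)² = 48/121
I = +1·√(0.396694/4π) = 0.17767364

0.177674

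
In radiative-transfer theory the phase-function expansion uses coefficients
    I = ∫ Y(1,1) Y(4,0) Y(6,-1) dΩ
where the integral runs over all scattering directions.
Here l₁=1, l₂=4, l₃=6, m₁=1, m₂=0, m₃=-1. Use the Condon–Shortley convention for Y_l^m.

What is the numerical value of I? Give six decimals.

|1−4|≤6≤1+4 violated ⇒ I = 0

0.000000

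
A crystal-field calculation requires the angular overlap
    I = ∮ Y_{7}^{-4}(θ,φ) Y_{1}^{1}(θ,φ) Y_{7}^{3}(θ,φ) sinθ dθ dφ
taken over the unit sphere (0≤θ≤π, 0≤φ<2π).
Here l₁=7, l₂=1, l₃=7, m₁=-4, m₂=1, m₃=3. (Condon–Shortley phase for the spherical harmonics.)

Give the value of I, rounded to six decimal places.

0.000000

L=15 odd ⇒ parity kills the (l;000) factor ⇒ I = 0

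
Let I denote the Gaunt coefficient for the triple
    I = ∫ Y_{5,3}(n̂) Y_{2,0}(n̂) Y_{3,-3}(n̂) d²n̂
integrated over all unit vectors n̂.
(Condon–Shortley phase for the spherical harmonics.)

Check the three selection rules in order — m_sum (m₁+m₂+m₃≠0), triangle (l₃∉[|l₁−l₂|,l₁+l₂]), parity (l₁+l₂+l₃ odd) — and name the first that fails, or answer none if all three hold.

m₁+m₂+m₃ = 3 + 0 − 3 = 0  ✓
triangle: |5−2|=3 ≤ l₃=3 ≤ 5+2=7  ✓
parity: l₁+l₂+l₃ = 10 is even  ✓

none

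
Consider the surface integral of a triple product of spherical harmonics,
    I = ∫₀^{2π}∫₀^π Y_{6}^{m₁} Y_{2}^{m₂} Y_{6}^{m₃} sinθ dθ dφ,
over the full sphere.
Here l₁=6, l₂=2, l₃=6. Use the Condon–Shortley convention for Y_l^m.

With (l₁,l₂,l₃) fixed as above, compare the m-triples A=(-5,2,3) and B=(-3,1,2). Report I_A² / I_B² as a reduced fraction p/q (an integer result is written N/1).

Same 6,2,6: normalisation and zero-m 3j drop out of the ratio.
A: Δ: 2! 10! 2! / 15! → 1/90090; sum: t=2:+1/1451520 = 1/1451520; 3j²(6 2 6; -5 2 3) = Δ·Π!·Σ² = 1/91  (sign -1)
B: Δ: 2! 10! 2! / 15! → 1/90090; sum: t=1:−1/161280 t=2:+1/60480 = 1/96768; 3j²(6 2 6; -3 1 2) = Δ·Π!·Σ² = 15/1001  (sign +1)
I_A²/I_B² = (1/91)/(15/1001) = 11/15

11/15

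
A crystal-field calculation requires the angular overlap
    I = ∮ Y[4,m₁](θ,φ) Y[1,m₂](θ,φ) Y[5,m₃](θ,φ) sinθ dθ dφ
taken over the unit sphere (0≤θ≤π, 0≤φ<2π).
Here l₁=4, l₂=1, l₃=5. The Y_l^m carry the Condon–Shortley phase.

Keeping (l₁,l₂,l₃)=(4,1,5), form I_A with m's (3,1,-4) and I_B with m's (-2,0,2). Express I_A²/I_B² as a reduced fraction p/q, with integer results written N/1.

Same 4,1,5: normalisation and zero-m 3j drop out of the ratio.
A: Δ: 0! 8! 2! / 11! → 1/495; sum: t=0:+1/10080 = 1/10080; 3j²(4 1 5; 3 1 -4) = Δ·Π!·Σ² = 4/55  (sign -1)
B: Δ: 0! 8! 2! / 11! → 1/495; sum: t=0:+1/1440 = 1/1440; 3j²(4 1 5; -2 0 2) = Δ·Π!·Σ² = 7/165  (sign -1)
I_A²/I_B² = (4/55)/(7/165) = 12/7

12/7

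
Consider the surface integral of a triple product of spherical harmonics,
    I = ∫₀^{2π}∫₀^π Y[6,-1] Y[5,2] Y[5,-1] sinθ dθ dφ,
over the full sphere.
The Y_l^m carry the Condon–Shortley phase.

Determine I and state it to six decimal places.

Checks pass: Σm=0; 16 even; l₃=5∈[1,11].
(2·6+1)(2·5+1)(2·5+1) = 1573
Δ: 6! 6! 4! / 17! → 1/28588560
sum: t=1:−1/345600 t=2:+1/13824 t=3:−1/5184 t=4:+1/13824 t=5:−1/345600 = -7/129600
3j²(6 5 5; 0 0 0) = Δ·Π!·Σ² = 80/7293  (sign +1)
sum: t=3:−1/41472 t=4:+1/10368 t=5:−1/23040 t=6:+1/518400 = 1/32400
3j²(6 5 5; -1 2 -1) = Δ·Π!·Σ² = 128/12155  (sign +1)
combine: 4πI² = 1573·80/7293·128/12155 = 2048/11271
take √, sign +1: I = 0.12024827

0.120248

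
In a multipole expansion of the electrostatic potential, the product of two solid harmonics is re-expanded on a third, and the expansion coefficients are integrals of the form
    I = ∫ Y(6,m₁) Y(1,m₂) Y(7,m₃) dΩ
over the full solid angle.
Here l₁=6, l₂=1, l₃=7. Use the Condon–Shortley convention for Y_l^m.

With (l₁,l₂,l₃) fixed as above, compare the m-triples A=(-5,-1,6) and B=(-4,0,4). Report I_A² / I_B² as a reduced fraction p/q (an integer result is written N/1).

l's match ⇒ only the (l;m) 3-j factors differ between A and B.
A: triangle coeff Δ(6,1,7) = 1/1365; Σ_t [0,0]: t=0:+1/79833600 = 1/79833600; (3j)²=2/35 [(6 1 7; -5 -1 6)], sign=-1
B: triangle coeff Δ(6,1,7) = 1/1365; Σ_t [0,0]: t=0:+1/7257600 = 1/7257600; (3j)²=11/455 [(6 1 7; -4 0 4)], sign=-1
I_A²/I_B² = (2/35)/(11/455) = 26/11

26/11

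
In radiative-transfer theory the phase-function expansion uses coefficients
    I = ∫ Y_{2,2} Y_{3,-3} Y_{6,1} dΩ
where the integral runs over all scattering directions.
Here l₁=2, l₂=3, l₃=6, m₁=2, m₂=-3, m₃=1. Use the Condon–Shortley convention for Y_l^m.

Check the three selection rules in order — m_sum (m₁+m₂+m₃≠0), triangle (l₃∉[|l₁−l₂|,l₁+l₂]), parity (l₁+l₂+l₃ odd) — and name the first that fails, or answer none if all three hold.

triangle

azimuthal sum: 2 − 3 + 1 = 0  ✓
1 ≤ 6 ≤ 5 (triangle on l)  ✗
L = 2 + 3 + 6 = 11 (odd)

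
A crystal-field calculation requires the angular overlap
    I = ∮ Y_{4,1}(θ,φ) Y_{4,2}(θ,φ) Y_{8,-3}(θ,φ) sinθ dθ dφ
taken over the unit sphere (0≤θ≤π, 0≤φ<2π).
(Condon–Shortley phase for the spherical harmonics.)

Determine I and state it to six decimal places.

-0.227643

Rules hold: Σm=0, L=16 even, 0≤8≤8.
N = 9·9·17 = 1377
Δ = 0!·8!·8!/17! = 1/218790
Racah Σ t=0..0: t=0:+1/331776 = 1/331776
⇒ 3j(4 4 8; 0 0 0)² = 490/21879, sgn +1
Racah Σ t=0..0: t=0:+1/1036800 = 1/1036800
⇒ 3j(4 4 8; 1 2 -3)² = 14/663, sgn -1
4πI² = N·(3j₀)²·(3jₘ)² = 20580/31603
I = -1·√(0.651204/4π) = -0.22764263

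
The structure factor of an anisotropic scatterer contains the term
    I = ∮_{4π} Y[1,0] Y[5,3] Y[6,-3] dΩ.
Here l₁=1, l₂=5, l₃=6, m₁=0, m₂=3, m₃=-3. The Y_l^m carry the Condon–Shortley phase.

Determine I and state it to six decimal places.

Checks pass: Σm=0; 12 even; l₃=6∈[4,6].
(2·1+1)(2·5+1)(2·6+1) = 429
Δ: 0! 2! 10! / 13! → 1/858
sum: t=0:+1/14400 = 1/14400
3j²(1 5 6; 0 0 0) = Δ·Π!·Σ² = 6/143  (sign +1)
sum: t=0:+1/80640 = 1/80640
3j²(1 5 6; 0 3 -3) = Δ·Π!·Σ² = 9/286  (sign -1)
combine: 4πI² = 429·6/143·9/286 = 81/143
take √, sign -1: I = -0.21230956

-0.212310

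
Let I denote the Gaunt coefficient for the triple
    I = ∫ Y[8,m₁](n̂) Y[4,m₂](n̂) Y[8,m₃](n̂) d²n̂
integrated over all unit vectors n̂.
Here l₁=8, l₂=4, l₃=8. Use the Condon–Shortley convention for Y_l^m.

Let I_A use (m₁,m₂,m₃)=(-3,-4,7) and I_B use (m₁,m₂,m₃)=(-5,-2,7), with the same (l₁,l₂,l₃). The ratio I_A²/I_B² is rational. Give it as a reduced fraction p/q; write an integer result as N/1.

Shared (l₁,l₂,l₃)=(8,4,8): N and (l;000)² cancel in I_A²/I_B².
A: Δ = 4!·12!·4!/21! = 1/185175900; Racah Σ t=0..0: t=0:+1/22992076800 = 1/22992076800; ⇒ 3j(8 4 8; -3 -4 7)² = 5/1938, sgn -1
B: Δ = 4!·12!·4!/21! = 1/185175900; Racah Σ t=1..2: t=1:−1/17244057600 t=2:+1/3832012800 = 1/4926873600; ⇒ 3j(8 4 8; -5 -2 7)² = 91/5814, sgn -1
I_A²/I_B² = (5/1938)/(91/5814) = 15/91

15/91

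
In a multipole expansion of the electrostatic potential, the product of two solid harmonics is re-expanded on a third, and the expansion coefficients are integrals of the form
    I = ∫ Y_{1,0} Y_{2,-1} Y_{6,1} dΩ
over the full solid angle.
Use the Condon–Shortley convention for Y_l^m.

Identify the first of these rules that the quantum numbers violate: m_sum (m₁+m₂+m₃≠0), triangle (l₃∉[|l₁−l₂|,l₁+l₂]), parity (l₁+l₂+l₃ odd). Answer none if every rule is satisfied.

azimuthal sum: 0 − 1 + 1 = 0  ✓
1 ≤ 6 ≤ 3 (triangle on l)  ✗
L = 1 + 2 + 6 = 9 (odd)

triangle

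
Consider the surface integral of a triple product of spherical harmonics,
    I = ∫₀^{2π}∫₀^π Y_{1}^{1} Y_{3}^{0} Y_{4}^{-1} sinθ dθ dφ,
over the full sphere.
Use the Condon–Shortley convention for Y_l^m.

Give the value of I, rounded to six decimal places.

-0.194664

Rules hold: Σm=0, L=8 even, 2≤4≤4.
N = 3·7·9 = 189
Δ = 0!·2!·6!/9! = 1/252
Racah Σ t=0..0: t=0:+1/36 = 1/36
⇒ 3j(1 3 4; 0 0 0)² = 4/63, sgn +1
Racah Σ t=0..0: t=0:+1/72 = 1/72
⇒ 3j(1 3 4; 1 0 -1)² = 5/126, sgn -1
4πI² = N·(3j₀)²·(3jₘ)² = 10/21
I = -1·√(0.47619/4π) = -0.19466390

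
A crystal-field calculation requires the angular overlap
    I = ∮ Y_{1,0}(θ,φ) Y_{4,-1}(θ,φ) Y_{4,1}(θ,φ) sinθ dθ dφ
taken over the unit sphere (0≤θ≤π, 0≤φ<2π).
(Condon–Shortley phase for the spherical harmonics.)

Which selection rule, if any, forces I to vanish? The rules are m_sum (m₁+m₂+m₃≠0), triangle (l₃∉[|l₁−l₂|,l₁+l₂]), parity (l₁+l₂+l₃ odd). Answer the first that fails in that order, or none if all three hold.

m₁+m₂+m₃ = 0 − 1 + 1 = 0  ✓
triangle: |1−4|=3 ≤ l₃=4 ≤ 1+4=5  ✓
parity: l₁+l₂+l₃ = 9 is odd  ✗

parity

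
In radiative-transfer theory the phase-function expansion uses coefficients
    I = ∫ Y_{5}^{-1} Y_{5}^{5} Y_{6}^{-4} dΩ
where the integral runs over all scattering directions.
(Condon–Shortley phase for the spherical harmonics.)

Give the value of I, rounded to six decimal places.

0.178246

Rules hold: Σm=0, L=16 even, 0≤6≤10.
N = 11·11·13 = 1573
Δ = 4!·6!·6!/17! = 1/28588560
Racah Σ t=0..4: t=0:+1/345600 t=1:−1/13824 t=2:+1/5184 t=3:−1/13824 t=4:+1/345600 = 7/129600
⇒ 3j(5 5 6; 0 0 0)² = 80/7293, sgn +1
Racah Σ t=4..4: t=4:+1/829440 = 1/829440
⇒ 3j(5 5 6; -1 5 -4)² = 225/9724, sgn +1
4πI² = N·(3j₀)²·(3jₘ)² = 1500/3757
I = +1·√(0.399255/4π) = 0.17824613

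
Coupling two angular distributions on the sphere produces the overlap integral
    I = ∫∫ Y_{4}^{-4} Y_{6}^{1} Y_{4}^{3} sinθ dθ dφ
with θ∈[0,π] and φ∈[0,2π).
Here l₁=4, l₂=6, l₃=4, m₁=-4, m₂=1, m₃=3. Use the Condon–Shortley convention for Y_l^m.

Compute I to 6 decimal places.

Checks pass: Σm=0; 14 even; l₃=4∈[2,10].
(2·4+1)(2·6+1)(2·4+1) = 1053
Δ: 6! 2! 6! / 15! → 1/1261260
sum: t=2:+1/4608 t=3:−1/1296 t=4:+1/4608 = -7/20736
3j²(4 6 4; 0 0 0) = Δ·Π!·Σ² = 20/1287  (sign -1)
sum: t=6:+1/172800 = 1/172800
3j²(4 6 4; -4 1 3) = Δ·Π!·Σ² = 7/2145  (sign -1)
combine: 4πI² = 1053·20/1287·7/2145 = 84/1573
take √, sign +1: I = 0.06518840

0.065188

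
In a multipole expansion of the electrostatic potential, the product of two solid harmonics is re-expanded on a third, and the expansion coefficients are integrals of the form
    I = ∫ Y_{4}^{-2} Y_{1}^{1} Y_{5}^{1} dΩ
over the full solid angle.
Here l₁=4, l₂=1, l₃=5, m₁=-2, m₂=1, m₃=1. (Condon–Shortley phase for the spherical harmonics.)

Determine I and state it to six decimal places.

-0.120286

Checks pass: Σm=0; 10 even; l₃=5∈[3,5].
(2·4+1)(2·1+1)(2·5+1) = 297
Δ: 0! 8! 2! / 11! → 1/495
sum: t=0:+1/576 = 1/576
3j²(4 1 5; 0 0 0) = Δ·Π!·Σ² = 5/99  (sign -1)
sum: t=0:+1/2880 = 1/2880
3j²(4 1 5; -2 1 1) = Δ·Π!·Σ² = 2/165  (sign +1)
combine: 4πI² = 297·5/99·2/165 = 2/11
take √, sign -1: I = -0.12028562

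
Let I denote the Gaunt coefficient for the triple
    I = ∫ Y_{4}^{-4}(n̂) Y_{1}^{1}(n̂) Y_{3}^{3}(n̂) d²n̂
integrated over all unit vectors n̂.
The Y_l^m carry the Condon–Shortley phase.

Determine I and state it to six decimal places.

0.325735

Checks pass: Σm=0; 8 even; l₃=3∈[3,5].
(2·4+1)(2·1+1)(2·3+1) = 189
Δ: 2! 6! 0! / 9! → 1/252
sum: t=1:−1/36 = -1/36
3j²(4 1 3; 0 0 0) = Δ·Π!·Σ² = 4/63  (sign +1)
sum: t=2:+1/1440 = 1/1440
3j²(4 1 3; -4 1 3) = Δ·Π!·Σ² = 1/9  (sign +1)
combine: 4πI² = 189·4/63·1/9 = 4/3
take √, sign +1: I = 0.32573501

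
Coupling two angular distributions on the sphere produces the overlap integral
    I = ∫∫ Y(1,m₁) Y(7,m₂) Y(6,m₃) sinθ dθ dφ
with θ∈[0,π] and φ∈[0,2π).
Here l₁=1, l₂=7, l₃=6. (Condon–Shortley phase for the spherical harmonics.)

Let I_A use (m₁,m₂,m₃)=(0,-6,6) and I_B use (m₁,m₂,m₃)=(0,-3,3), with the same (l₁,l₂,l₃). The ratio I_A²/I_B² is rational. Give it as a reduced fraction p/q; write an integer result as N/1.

l's match ⇒ only the (l;m) 3-j factors differ between A and B.
A: triangle coeff Δ(1,7,6) = 1/1365; Σ_t [1,1]: t=1:−1/479001600 = -1/479001600; (3j)²=1/105 [(1 7 6; 0 -6 6)], sign=-1
B: triangle coeff Δ(1,7,6) = 1/1365; Σ_t [1,1]: t=1:−1/2177280 = -1/2177280; (3j)²=8/273 [(1 7 6; 0 -3 3)], sign=+1
I_A²/I_B² = (1/105)/(8/273) = 13/40

13/40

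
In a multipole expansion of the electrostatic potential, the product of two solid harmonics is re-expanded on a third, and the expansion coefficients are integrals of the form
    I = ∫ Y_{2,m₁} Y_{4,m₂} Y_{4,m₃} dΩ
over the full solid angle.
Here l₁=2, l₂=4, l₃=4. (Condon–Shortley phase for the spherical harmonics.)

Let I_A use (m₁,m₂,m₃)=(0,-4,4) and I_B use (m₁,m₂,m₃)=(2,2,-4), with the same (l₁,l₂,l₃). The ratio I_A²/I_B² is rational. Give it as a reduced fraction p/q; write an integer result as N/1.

l's match ⇒ only the (l;m) 3-j factors differ between A and B.
A: triangle coeff Δ(2,4,4) = 1/13860; Σ_t [0,0]: t=0:+1/2880 = 1/2880; (3j)²=28/495 [(2 4 4; 0 -4 4)], sign=+1
B: triangle coeff Δ(2,4,4) = 1/13860; Σ_t [0,0]: t=0:+1/2880 = 1/2880; (3j)²=2/165 [(2 4 4; 2 2 -4)], sign=+1
I_A²/I_B² = (28/495)/(2/165) = 14/3

14/3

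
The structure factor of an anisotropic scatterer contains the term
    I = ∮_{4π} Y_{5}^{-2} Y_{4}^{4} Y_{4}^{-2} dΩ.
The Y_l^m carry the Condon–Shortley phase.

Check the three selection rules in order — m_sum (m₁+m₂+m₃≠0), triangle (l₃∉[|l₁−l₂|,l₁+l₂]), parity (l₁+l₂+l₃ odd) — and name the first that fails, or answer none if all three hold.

azimuthal sum: -2 + 4 − 2 = 0  ✓
1 ≤ 4 ≤ 9 (triangle on l)  ✓
L = 5 + 4 + 4 = 13 (odd)  ✗

parity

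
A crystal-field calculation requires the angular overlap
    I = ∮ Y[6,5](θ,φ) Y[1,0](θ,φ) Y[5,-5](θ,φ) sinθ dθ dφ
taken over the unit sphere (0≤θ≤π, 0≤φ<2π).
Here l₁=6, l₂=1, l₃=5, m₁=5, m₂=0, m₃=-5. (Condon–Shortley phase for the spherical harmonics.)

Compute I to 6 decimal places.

-0.135514

m-sum 0 ✓  L=12 even ✓  5≤5≤7 ✓
Π(2lᵢ+1) = 13×3×11 = 429
triangle coeff Δ(6,1,5) = 1/858
Σ_t [1,1]: t=1:−1/14400 = -1/14400
(3j)²=6/143 [(6 1 5; 0 0 0)], sign=+1
Σ_t [1,1]: t=1:−1/3628800 = -1/3628800
(3j)²=1/78 [(6 1 5; 5 0 -5)], sign=-1
⇒ 4πI² = 3/13
I = (-1)√(3/13/(4π)) = -0.13551395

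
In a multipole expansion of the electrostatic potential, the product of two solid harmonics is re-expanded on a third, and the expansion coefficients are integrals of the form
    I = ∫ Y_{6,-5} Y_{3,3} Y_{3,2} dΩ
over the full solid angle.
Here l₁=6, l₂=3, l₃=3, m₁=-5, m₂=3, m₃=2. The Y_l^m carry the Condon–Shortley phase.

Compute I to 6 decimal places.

-0.254801

Checks pass: Σm=0; 12 even; l₃=3∈[3,9].
(2·6+1)(2·3+1)(2·3+1) = 637
Δ: 6! 6! 0! / 13! → 1/12012
sum: t=3:−1/1296 = -1/1296
3j²(6 3 3; 0 0 0) = Δ·Π!·Σ² = 100/3003  (sign +1)
sum: t=6:+1/86400 = 1/86400
3j²(6 3 3; -5 3 2) = Δ·Π!·Σ² = 1/26  (sign -1)
combine: 4πI² = 637·100/3003·1/26 = 350/429
take √, sign -1: I = -0.25480060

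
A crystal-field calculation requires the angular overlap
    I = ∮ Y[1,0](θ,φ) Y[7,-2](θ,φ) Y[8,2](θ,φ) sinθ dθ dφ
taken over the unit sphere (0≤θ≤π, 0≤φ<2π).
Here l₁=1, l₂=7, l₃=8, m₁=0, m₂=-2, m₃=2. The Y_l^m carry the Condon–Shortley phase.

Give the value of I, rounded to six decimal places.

Checks pass: Σm=0; 16 even; l₃=8∈[6,8].
(2·1+1)(2·7+1)(2·8+1) = 765
Δ: 0! 2! 14! / 17! → 1/2040
sum: t=0:+1/25401600 = 1/25401600
3j²(1 7 8; 0 0 0) = Δ·Π!·Σ² = 8/255  (sign +1)
sum: t=0:+1/43545600 = 1/43545600
3j²(1 7 8; 0 -2 2) = Δ·Π!·Σ² = 1/34  (sign +1)
combine: 4πI² = 765·8/255·1/34 = 12/17
take √, sign +1: I = 0.23700703

0.237007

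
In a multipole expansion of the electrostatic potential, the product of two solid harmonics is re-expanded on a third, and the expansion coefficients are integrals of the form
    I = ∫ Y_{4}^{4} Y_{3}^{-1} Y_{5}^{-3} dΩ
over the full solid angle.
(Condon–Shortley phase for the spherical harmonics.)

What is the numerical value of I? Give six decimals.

0.169606

Rules hold: Σm=0, L=12 even, 1≤5≤7.
N = 9·7·11 = 693
Δ = 2!·6!·4!/13! = 1/180180
Racah Σ t=0..2: t=0:+1/576 t=1:−1/144 t=2:+1/576 = -1/288
⇒ 3j(4 3 5; 0 0 0)² = 20/1001, sgn +1
Racah Σ t=0..0: t=0:+1/5760 = 1/5760
⇒ 3j(4 3 5; 4 -1 -3)² = 56/2145, sgn +1
4πI² = N·(3j₀)²·(3jₘ)² = 672/1859
I = +1·√(0.361485/4π) = 0.16960553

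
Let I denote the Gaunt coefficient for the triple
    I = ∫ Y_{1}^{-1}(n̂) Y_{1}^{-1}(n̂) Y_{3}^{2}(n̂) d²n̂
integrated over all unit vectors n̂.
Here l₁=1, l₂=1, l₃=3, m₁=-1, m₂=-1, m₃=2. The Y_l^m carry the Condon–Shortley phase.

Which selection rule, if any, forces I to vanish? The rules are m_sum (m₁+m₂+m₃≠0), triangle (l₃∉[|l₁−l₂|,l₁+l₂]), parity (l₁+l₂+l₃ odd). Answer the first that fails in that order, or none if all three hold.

triangle

m₁+m₂+m₃ = -1 − 1 + 2 = 0  ✓
triangle: |1−1|=0 ≤ l₃=3 ≤ 1+1=2  ✗
parity: l₁+l₂+l₃ = 5 is odd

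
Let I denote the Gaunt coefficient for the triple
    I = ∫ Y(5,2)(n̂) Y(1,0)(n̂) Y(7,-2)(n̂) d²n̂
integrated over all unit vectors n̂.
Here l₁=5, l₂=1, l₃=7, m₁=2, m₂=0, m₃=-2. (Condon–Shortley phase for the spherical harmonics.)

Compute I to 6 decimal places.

0.000000

l₃=7 ∉ [4,6] — triangle fails ⇒ I = 0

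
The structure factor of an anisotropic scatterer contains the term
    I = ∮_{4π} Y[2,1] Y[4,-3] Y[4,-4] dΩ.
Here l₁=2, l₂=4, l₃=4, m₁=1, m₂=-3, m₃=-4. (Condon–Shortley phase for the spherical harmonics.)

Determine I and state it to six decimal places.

0.000000

m-sum = 1 − 3 − 4 = -6 ≠ 0 ⇒ I = 0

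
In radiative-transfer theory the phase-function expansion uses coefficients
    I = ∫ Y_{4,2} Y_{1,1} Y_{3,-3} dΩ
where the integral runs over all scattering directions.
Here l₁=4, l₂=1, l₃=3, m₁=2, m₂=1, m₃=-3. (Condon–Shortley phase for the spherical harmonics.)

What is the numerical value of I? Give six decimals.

m-sum 0 ✓  L=8 even ✓  3≤3≤5 ✓
Π(2lᵢ+1) = 9×3×7 = 189
triangle coeff Δ(4,1,3) = 1/252
Σ_t [1,1]: t=1:−1/36 = -1/36
(3j)²=4/63 [(4 1 3; 0 0 0)], sign=+1
Σ_t [2,2]: t=2:+1/1440 = 1/1440
(3j)²=1/252 [(4 1 3; 2 1 -3)], sign=+1
⇒ 4πI² = 1/21
I = (+1)√(1/21/(4π)) = 0.06155813

0.061558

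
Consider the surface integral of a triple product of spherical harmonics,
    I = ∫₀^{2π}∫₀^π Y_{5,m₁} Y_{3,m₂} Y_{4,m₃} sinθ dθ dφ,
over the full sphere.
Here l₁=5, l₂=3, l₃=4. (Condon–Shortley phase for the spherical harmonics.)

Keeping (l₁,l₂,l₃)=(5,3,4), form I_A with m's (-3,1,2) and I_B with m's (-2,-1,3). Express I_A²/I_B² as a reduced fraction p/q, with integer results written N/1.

Shared (l₁,l₂,l₃)=(5,3,4): N and (l;000)² cancel in I_A²/I_B².
A: Δ = 4!·6!·2!/13! = 1/180180; Racah Σ t=2..4: t=2:+1/5760 t=3:−1/720 t=4:+1/2304 = -1/1280; ⇒ 3j(5 3 4; -3 1 2)² = 27/1430, sgn -1
B: Δ = 4!·6!·2!/13! = 1/180180; Racah Σ t=1..2: t=1:−1/4320 t=2:+1/960 = 7/8640; ⇒ 3j(5 3 4; -2 -1 3)² = 343/12870, sgn -1
I_A²/I_B² = (27/1430)/(343/12870) = 243/343

243/343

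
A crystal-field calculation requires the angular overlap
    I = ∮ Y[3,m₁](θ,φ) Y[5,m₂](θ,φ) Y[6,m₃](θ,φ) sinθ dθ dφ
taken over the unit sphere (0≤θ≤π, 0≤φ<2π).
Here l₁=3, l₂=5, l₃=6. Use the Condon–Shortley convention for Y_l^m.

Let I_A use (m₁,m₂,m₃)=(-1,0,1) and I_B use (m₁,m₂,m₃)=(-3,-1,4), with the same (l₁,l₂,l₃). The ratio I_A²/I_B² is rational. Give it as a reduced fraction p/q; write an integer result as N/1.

Same 3,5,6: normalisation and zero-m 3j drop out of the ratio.
A: Δ: 2! 4! 8! / 15! → 1/675675; sum: t=0:+1/34560 t=1:−1/3456 t=2:+1/5760 = -1/11520; 3j²(3 5 6; -1 0 1) = Δ·Π!·Σ² = 2/429  (sign +1)
B: Δ: 2! 4! 8! / 15! → 1/675675; sum: t=2:+1/69120 = 1/69120; 3j²(3 5 6; -3 -1 4) = Δ·Π!·Σ² = 4/143  (sign +1)
I_A²/I_B² = (2/429)/(4/143) = 1/6

1/6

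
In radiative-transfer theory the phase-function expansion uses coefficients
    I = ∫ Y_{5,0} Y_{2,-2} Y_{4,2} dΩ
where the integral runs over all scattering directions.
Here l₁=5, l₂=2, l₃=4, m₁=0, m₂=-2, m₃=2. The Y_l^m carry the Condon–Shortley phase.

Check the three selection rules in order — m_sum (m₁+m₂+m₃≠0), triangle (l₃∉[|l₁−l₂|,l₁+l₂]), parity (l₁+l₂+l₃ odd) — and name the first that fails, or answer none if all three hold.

parity

Σmᵢ = 0  ✓
l₃∈[|l₁−l₂|,l₁+l₂]=[3,7], have l₃=4  ✓
Σlᵢ = 11 ⇒ odd  ✗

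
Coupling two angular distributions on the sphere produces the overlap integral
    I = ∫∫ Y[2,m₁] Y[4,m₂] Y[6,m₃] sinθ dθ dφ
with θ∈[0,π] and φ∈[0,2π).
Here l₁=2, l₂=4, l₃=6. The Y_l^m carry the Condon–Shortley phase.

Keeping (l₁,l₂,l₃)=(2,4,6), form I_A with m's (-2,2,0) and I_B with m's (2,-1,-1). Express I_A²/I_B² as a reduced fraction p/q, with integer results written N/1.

3/7

l's match ⇒ only the (l;m) 3-j factors differ between A and B.
A: triangle coeff Δ(2,4,6) = 1/6435; Σ_t [0,0]: t=0:+1/34560 = 1/34560; (3j)²=1/429 [(2 4 6; -2 2 0)], sign=+1
B: triangle coeff Δ(2,4,6) = 1/6435; Σ_t [0,0]: t=0:+1/17280 = 1/17280; (3j)²=7/1287 [(2 4 6; 2 -1 -1)], sign=-1
I_A²/I_B² = (1/429)/(7/1287) = 3/7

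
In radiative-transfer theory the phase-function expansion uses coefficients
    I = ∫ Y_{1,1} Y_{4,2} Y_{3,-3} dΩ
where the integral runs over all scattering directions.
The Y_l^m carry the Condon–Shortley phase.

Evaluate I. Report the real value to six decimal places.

0.061558

Checks pass: Σm=0; 8 even; l₃=3∈[3,5].
(2·1+1)(2·4+1)(2·3+1) = 189
Δ: 2! 0! 6! / 9! → 1/252
sum: t=1:−1/36 = -1/36
3j²(1 4 3; 0 0 0) = Δ·Π!·Σ² = 4/63  (sign +1)
sum: t=0:+1/1440 = 1/1440
3j²(1 4 3; 1 2 -3) = Δ·Π!·Σ² = 1/252  (sign +1)
combine: 4πI² = 189·4/63·1/252 = 1/21
take √, sign +1: I = 0.06155813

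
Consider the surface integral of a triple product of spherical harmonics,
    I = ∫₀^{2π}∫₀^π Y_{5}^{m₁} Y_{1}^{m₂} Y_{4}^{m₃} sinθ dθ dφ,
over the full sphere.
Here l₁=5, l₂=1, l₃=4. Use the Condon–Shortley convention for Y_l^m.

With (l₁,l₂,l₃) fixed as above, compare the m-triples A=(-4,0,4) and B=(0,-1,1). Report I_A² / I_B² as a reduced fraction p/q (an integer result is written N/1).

9/10

l's match ⇒ only the (l;m) 3-j factors differ between A and B.
A: triangle coeff Δ(5,1,4) = 1/495; Σ_t [1,1]: t=1:−1/40320 = -1/40320; (3j)²=1/55 [(5 1 4; -4 0 4)], sign=-1
B: triangle coeff Δ(5,1,4) = 1/495; Σ_t [0,0]: t=0:+1/1440 = 1/1440; (3j)²=2/99 [(5 1 4; 0 -1 1)], sign=-1
I_A²/I_B² = (1/55)/(2/99) = 9/10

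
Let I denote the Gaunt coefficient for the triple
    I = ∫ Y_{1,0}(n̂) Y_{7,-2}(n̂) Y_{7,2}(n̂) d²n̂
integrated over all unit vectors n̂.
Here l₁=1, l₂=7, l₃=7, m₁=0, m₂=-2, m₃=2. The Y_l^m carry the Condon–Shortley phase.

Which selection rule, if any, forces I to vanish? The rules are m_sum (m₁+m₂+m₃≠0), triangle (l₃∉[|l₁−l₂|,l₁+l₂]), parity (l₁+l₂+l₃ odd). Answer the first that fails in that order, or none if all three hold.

parity

Σmᵢ = 0  ✓
l₃∈[|l₁−l₂|,l₁+l₂]=[6,8], have l₃=7  ✓
Σlᵢ = 15 ⇒ odd  ✗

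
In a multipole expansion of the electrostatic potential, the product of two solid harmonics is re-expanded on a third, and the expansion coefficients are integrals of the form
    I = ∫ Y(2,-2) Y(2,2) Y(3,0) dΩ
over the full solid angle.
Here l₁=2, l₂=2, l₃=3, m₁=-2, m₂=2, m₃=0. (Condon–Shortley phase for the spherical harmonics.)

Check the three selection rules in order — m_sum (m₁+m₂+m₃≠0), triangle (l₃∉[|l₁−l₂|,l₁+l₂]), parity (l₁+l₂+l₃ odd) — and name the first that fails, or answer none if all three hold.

parity

azimuthal sum: -2 + 2 + 0 = 0  ✓
0 ≤ 3 ≤ 4 (triangle on l)  ✓
L = 2 + 2 + 3 = 7 (odd)  ✗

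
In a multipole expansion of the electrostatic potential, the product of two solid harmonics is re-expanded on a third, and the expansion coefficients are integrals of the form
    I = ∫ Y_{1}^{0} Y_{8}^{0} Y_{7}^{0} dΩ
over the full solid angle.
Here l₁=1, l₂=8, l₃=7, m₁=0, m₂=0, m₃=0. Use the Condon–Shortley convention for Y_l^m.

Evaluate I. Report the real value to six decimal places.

Rules hold: Σm=0, L=16 even, 7≤7≤9.
N = 3·17·15 = 765
Δ = 2!·0!·14!/17! = 1/2040
Racah Σ t=1..1: t=1:−1/25401600 = -1/25401600
⇒ 3j(1 8 7; 0 0 0)² = 8/255, sgn +1
(m-triple is (0,0,0) — same symbol as above.)
4πI² = N·(3j₀)²·(3jₘ)² = 64/85
I = +1·√(0.752941/4π) = 0.24477981

0.244780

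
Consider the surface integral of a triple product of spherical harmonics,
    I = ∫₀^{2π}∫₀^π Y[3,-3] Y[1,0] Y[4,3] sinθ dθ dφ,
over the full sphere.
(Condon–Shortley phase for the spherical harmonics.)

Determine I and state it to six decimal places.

Checks pass: Σm=0; 8 even; l₃=4∈[2,4].
(2·3+1)(2·1+1)(2·4+1) = 189
Δ: 0! 6! 2! / 9! → 1/252
sum: t=0:+1/36 = 1/36
3j²(3 1 4; 0 0 0) = Δ·Π!·Σ² = 4/63  (sign +1)
sum: t=0:+1/720 = 1/720
3j²(3 1 4; -3 0 3) = Δ·Π!·Σ² = 1/36  (sign -1)
combine: 4πI² = 189·4/63·1/36 = 1/3
take √, sign -1: I = -0.16286750

-0.162868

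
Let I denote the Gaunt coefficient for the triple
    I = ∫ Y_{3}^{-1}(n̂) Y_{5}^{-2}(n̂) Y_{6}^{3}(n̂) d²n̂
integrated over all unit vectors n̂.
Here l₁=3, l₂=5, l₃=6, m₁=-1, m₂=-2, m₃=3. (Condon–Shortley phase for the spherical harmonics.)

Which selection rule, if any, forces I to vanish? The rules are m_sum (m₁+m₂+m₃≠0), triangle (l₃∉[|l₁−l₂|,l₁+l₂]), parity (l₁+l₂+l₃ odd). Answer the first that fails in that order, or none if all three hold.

m₁+m₂+m₃ = -1 − 2 + 3 = 0  ✓
triangle: |3−5|=2 ≤ l₃=6 ≤ 3+5=8  ✓
parity: l₁+l₂+l₃ = 14 is even  ✓

none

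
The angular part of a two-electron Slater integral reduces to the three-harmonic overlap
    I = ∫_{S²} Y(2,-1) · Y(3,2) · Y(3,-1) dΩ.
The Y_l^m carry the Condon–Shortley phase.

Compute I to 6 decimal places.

0.162868

m-sum 0 ✓  L=8 even ✓  1≤3≤5 ✓
Π(2lᵢ+1) = 5×7×7 = 245
triangle coeff Δ(2,3,3) = 1/3780
Σ_t [0,2]: t=0:+1/24 t=1:−1/4 t=2:+1/24 = -1/6
(3j)²=4/105 [(2 3 3; 0 0 0)], sign=+1
Σ_t [1,2]: t=1:−1/48 t=2:+1/12 = 1/16
(3j)²=1/28 [(2 3 3; -1 2 -1)], sign=+1
⇒ 4πI² = 1/3
I = (+1)√(1/3/(4π)) = 0.16286750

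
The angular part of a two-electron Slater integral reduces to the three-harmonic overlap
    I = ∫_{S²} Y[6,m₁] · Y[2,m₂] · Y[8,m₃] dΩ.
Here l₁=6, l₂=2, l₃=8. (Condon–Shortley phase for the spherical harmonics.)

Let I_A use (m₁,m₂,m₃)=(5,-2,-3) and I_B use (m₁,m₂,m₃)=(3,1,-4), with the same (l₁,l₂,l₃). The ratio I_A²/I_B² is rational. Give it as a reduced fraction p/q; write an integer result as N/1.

Shared (l₁,l₂,l₃)=(6,2,8): N and (l;000)² cancel in I_A²/I_B².
A: Δ = 0!·12!·4!/17! = 1/30940; Racah Σ t=0..0: t=0:+1/958003200 = 1/958003200; ⇒ 3j(6 2 8; 5 -2 -3)² = 1/6188, sgn -1
B: Δ = 0!·12!·4!/17! = 1/30940; Racah Σ t=0..0: t=0:+1/13063680 = 1/13063680; ⇒ 3j(6 2 8; 3 1 -4)² = 44/1547, sgn +1
I_A²/I_B² = (1/6188)/(44/1547) = 1/176

1/176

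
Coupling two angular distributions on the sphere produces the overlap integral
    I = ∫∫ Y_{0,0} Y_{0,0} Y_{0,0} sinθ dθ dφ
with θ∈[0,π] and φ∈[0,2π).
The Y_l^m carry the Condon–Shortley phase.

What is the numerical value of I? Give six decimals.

0.282095

Rules hold: Σm=0, L=0 even, 0≤0≤0.
N = 1·1·1 = 1
Δ = 0!·0!·0!/1! = 1/1
Racah Σ t=0..0: t=0:+1/1 = 1/1
⇒ 3j(0 0 0; 0 0 0)² = 1/1, sgn +1
(m-triple is (0,0,0) — same symbol as above.)
4πI² = N·(3j₀)²·(3jₘ)² = 1/1
I = +1·√(1/4π) = 0.28209479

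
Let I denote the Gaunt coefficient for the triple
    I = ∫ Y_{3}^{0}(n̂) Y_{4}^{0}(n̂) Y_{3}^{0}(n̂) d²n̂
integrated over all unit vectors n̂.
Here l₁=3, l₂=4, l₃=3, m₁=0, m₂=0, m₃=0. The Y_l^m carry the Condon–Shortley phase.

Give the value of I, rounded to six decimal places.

Checks pass: Σm=0; 10 even; l₃=3∈[1,7].
(2·3+1)(2·4+1)(2·3+1) = 441
Δ: 4! 2! 4! / 11! → 1/34650
sum: t=1:−1/72 t=2:+1/16 t=3:−1/72 = 5/144
3j²(3 4 3; 0 0 0) = Δ·Π!·Σ² = 2/77  (sign -1)
(m-triple is (0,0,0) — same symbol as above.)
combine: 4πI² = 441·2/77·2/77 = 36/121
take √, sign +1: I = 0.15386989

0.153870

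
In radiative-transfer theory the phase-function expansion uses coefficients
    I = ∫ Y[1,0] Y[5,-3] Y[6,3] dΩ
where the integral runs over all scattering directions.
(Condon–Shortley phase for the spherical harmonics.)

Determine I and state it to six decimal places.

-0.212310

Checks pass: Σm=0; 12 even; l₃=6∈[4,6].
(2·1+1)(2·5+1)(2·6+1) = 429
Δ: 0! 2! 10! / 13! → 1/858
sum: t=0:+1/14400 = 1/14400
3j²(1 5 6; 0 0 0) = Δ·Π!·Σ² = 6/143  (sign +1)
sum: t=0:+1/80640 = 1/80640
3j²(1 5 6; 0 -3 3) = Δ·Π!·Σ² = 9/286  (sign -1)
combine: 4πI² = 429·6/143·9/286 = 81/143
take √, sign -1: I = -0.21230956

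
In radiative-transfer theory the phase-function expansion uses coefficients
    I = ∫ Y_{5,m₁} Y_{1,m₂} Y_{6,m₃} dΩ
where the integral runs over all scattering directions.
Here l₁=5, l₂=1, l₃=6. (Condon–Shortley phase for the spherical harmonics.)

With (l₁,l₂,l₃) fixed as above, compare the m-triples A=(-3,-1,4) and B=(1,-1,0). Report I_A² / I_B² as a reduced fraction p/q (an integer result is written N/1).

Shared (l₁,l₂,l₃)=(5,1,6): N and (l;000)² cancel in I_A²/I_B².
A: Δ = 0!·10!·2!/13! = 1/858; Racah Σ t=0..0: t=0:+1/161280 = 1/161280; ⇒ 3j(5 1 6; -3 -1 4)² = 15/286, sgn +1
B: Δ = 0!·10!·2!/13! = 1/858; Racah Σ t=0..0: t=0:+1/34560 = 1/34560; ⇒ 3j(5 1 6; 1 -1 0)² = 5/286, sgn +1
I_A²/I_B² = (15/286)/(5/286) = 3/1

3/1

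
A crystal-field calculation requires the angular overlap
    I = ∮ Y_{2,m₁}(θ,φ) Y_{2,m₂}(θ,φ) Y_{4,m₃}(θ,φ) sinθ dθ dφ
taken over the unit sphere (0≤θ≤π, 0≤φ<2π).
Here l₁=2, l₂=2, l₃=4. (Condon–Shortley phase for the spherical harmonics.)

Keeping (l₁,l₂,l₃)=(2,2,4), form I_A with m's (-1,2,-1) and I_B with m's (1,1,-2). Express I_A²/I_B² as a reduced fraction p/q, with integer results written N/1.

1/8

Same 2,2,4: normalisation and zero-m 3j drop out of the ratio.
A: Δ: 0! 4! 4! / 9! → 1/630; sum: t=0:+1/144 = 1/144; 3j²(2 2 4; -1 2 -1) = Δ·Π!·Σ² = 1/126  (sign -1)
B: Δ: 0! 4! 4! / 9! → 1/630; sum: t=0:+1/36 = 1/36; 3j²(2 2 4; 1 1 -2) = Δ·Π!·Σ² = 4/63  (sign +1)
I_A²/I_B² = (1/126)/(4/63) = 1/8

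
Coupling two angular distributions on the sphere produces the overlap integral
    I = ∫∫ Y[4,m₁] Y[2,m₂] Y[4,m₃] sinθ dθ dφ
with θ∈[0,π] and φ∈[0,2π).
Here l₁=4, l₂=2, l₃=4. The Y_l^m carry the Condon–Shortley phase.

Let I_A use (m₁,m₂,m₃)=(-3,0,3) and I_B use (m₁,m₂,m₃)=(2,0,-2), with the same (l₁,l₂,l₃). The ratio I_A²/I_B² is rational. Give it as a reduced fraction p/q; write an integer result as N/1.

Shared (l₁,l₂,l₃)=(4,2,4): N and (l;000)² cancel in I_A²/I_B².
A: Δ = 2!·6!·2!/11! = 1/13860; Racah Σ t=1..2: t=1:−1/720 t=2:+1/480 = 1/1440; ⇒ 3j(4 2 4; -3 0 3)² = 7/1980, sgn -1
B: Δ = 2!·6!·2!/11! = 1/13860; Racah Σ t=0..2: t=0:+1/192 t=1:−1/120 t=2:+1/2880 = -1/360; ⇒ 3j(4 2 4; 2 0 -2)² = 16/3465, sgn -1
I_A²/I_B² = (7/1980)/(16/3465) = 49/64

49/64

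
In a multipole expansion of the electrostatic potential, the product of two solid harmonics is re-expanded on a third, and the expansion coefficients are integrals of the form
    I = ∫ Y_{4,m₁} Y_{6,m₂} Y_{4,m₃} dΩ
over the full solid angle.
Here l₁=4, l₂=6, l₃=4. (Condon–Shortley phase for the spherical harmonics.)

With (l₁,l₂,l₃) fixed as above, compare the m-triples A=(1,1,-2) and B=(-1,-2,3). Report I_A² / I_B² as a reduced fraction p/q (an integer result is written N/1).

7/20

Shared (l₁,l₂,l₃)=(4,6,4): N and (l;000)² cancel in I_A²/I_B².
A: Δ = 6!·2!·6!/15! = 1/1261260; Racah Σ t=1..3: t=1:−1/172800 t=2:+1/5760 t=3:−1/3456 = -7/57600; ⇒ 3j(4 6 4; 1 1 -2)² = 21/2860, sgn -1
B: Δ = 6!·2!·6!/15! = 1/1261260; Racah Σ t=3..4: t=3:−1/8640 t=4:+1/34560 = -1/11520; ⇒ 3j(4 6 4; -1 -2 3)² = 3/143, sgn +1
I_A²/I_B² = (21/2860)/(3/143) = 7/20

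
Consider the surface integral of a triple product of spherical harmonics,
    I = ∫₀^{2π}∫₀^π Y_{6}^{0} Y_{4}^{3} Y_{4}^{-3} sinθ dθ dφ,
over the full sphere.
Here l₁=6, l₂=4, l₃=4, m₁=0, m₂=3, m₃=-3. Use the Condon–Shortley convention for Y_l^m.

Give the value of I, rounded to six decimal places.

Rules hold: Σm=0, L=14 even, 2≤4≤10.
N = 13·9·9 = 1053
Δ = 6!·6!·2!/15! = 1/1261260
Racah Σ t=2..4: t=2:+1/4608 t=3:−1/1296 t=4:+1/4608 = -7/20736
⇒ 3j(6 4 4; 0 0 0)² = 20/1287, sgn -1
Racah Σ t=5..6: t=5:−1/28800 t=6:+1/518400 = -17/518400
⇒ 3j(6 4 4; 0 3 -3)² = 289/25740, sgn +1
4πI² = N·(3j₀)²·(3jₘ)² = 289/1573
I = -1·√(0.183725/4π) = -0.12091485

-0.120915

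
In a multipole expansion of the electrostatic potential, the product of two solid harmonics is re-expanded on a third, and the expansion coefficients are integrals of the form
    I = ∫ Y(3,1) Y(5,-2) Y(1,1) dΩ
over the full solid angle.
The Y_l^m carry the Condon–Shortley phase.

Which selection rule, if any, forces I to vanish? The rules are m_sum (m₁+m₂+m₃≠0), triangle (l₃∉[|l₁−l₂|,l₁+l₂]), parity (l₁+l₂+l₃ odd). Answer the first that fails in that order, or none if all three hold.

azimuthal sum: 1 − 2 + 1 = 0  ✓
2 ≤ 1 ≤ 8 (triangle on l)  ✗
L = 3 + 5 + 1 = 9 (odd)

triangle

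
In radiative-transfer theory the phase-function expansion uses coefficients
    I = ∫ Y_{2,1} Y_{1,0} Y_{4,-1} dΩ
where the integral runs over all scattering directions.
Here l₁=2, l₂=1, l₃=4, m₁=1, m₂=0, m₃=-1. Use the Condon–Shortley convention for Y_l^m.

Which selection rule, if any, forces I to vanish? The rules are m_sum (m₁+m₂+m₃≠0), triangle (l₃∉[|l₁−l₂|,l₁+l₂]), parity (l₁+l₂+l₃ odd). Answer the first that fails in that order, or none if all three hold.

azimuthal sum: 1 + 0 − 1 = 0  ✓
1 ≤ 4 ≤ 3 (triangle on l)  ✗
L = 2 + 1 + 4 = 7 (odd)

triangle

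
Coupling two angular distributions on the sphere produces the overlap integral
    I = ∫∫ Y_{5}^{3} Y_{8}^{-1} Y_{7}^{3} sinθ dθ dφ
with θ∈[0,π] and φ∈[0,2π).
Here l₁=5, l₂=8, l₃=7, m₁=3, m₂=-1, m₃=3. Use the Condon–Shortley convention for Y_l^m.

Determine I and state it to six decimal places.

m-sum = 3 − 1 + 3 = 5 ≠ 0 ⇒ I = 0

0.000000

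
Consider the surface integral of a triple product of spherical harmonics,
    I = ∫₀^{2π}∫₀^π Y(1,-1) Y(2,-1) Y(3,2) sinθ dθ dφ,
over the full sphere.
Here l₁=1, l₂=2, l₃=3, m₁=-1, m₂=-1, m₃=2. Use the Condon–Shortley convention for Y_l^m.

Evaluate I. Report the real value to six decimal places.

0.261169

Rules hold: Σm=0, L=6 even, 1≤3≤3.
N = 3·5·7 = 105
Δ = 0!·2!·4!/7! = 1/105
Racah Σ t=0..0: t=0:+1/4 = 1/4
⇒ 3j(1 2 3; 0 0 0)² = 3/35, sgn -1
Racah Σ t=0..0: t=0:+1/12 = 1/12
⇒ 3j(1 2 3; -1 -1 2)² = 2/21, sgn -1
4πI² = N·(3j₀)²·(3jₘ)² = 6/7
I = +1·√(0.857143/4π) = 0.26116903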